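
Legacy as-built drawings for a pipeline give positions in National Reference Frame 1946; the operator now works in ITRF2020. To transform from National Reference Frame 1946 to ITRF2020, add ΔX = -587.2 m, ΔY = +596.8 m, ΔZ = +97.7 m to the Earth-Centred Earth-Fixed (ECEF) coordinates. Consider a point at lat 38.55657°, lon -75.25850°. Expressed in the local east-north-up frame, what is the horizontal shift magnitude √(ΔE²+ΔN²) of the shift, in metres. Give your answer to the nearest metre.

At φ = 38.55657°, λ = -75.25850°: sin φ = 0.623287, cos φ = 0.781993, sin λ = -0.967084, cos λ = 0.254458.
ΔE = −sin λ·ΔX + cos λ·ΔY = −(-0.967084)·(-587.2) + (0.254458)·(596.8) = -416.01 m.
ΔN = −sin φ cos λ·ΔX − sin φ sin λ·ΔY + cos φ·ΔZ = −(0.623287)(0.254458)(-587.2) − (0.623287)(-0.967084)(596.8) + (0.781993)(97.7) = 529.26 m.
Horizontal magnitude = √(ΔE² + ΔN²) = √((-416.01)² + 529.26²) = 673.19 m.

673 m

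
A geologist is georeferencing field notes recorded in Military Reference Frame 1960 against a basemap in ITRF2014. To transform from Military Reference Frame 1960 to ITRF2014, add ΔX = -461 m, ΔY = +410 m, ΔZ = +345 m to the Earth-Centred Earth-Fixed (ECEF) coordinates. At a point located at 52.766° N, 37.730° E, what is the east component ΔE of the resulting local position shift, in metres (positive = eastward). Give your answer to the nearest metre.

ΔE = 606 m

At φ = 52.766°, λ = 37.730°: sin φ = 0.796171, cos φ = 0.605072, sin λ = 0.611941, cos λ = 0.790903.
ΔE = −sin λ·ΔX + cos λ·ΔY = −(0.611941)·(-461) + (0.790903)·(410) = 606.38 m.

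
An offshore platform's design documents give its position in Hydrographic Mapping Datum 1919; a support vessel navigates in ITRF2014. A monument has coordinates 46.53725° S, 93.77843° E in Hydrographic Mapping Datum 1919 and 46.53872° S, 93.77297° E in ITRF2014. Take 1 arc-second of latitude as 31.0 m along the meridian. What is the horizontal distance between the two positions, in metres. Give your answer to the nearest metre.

450 m

Δφ = -46.53872° − -46.53725° = -0.00147°; Δλ = 93.77297° − 93.77843° = -0.00546°.
1° of latitude = 3600 × 31.00 = 111600 m.
ΔN = Δφ × 111600 = -164.1 m; ΔE = Δλ × 111600 × cos(-46.53725°) = -0.00546 × 111600 × 0.687883 = -419.2 m.
Distance = √(ΔE² + ΔN²) = √((-419.2)² + (-164.1)²) = 450.1 m.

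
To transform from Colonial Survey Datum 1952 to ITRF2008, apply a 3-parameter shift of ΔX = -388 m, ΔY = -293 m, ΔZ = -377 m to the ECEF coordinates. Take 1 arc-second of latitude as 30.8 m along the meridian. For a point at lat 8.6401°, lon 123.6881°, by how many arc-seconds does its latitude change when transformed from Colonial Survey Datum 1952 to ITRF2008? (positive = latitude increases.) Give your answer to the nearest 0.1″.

Δφ = -12.0″

sin φ = 0.150227, cos φ = 0.988651, sin λ = 0.832069, cos λ = -0.554672.
North component: ΔN = −sin φ cos λ·ΔX − sin φ sin λ·ΔY + cos φ·ΔZ = −(0.150227)(-0.554672)(-388) − (0.150227)(0.832069)(-293) + (0.988651)(-377) = -368.43 m.
1° of latitude spans 3600 × 30.80 = 110880 m, so Δφ = -368.43 / 110880 × 3600 = -11.962″.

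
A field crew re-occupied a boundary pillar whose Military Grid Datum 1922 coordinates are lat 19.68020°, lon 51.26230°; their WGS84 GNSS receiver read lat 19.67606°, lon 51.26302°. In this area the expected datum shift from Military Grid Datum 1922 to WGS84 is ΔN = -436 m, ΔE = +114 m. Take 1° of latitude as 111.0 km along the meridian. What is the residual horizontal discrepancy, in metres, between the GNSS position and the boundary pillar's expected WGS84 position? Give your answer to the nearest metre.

45 m

Observed coordinate differences: Δφ = -0.00414°, Δλ = +0.00072°.
Converting to metres (1° lat = 111000 m, cos φ = 0.941587): observed ΔN = -459.5 m, observed ΔE = 75.3 m.
Subtracting the expected shift leaves a residual of -459.5 − (-436) = -23.5 m north and 75.3 − (114) = -38.7 m east.
Residual distance = √((-23.5)² + (-38.7)²) = 45.3 m.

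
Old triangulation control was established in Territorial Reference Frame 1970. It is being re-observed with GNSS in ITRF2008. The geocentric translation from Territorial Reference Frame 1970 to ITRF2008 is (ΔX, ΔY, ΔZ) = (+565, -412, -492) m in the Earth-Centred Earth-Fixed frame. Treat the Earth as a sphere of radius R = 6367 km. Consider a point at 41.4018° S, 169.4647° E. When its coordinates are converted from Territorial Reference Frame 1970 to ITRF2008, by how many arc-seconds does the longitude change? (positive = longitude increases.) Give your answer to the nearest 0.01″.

sin φ = -0.661335, cos φ = 0.750090, sin λ = 0.182841, cos λ = -0.983142.
East component: ΔE = −sin λ·ΔX + cos λ·ΔY = −(0.182841)(565) + (-0.983142)(-412) = 301.75 m.
1° of latitude spans πR/180 = 111125 m; at latitude φ, 1° of longitude spans that × cos φ = 83353.9 m, so Δλ = 301.75 / 83353.9 × 3600 = 13.032″.

Δλ = 13.03″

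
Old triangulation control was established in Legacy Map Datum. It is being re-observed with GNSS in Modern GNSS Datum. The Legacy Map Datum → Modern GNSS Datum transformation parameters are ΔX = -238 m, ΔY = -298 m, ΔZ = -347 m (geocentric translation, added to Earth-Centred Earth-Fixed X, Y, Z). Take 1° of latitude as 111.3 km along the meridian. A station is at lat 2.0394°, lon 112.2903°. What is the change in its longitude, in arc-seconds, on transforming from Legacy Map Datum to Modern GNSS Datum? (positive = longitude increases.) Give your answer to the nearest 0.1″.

Δλ = 10.8″

sin φ = 0.035587, cos φ = 0.999367, sin λ = 0.925274, cos λ = -0.379300.
East component: ΔE = −sin λ·ΔX + cos λ·ΔY = −(0.925274)(-238) + (-0.379300)(-298) = 333.25 m.
1° of latitude spans 111300 m; at latitude φ, 1° of longitude spans that × cos φ = 111229.5 m, so Δλ = 333.25 / 111229.5 × 3600 = 10.786″.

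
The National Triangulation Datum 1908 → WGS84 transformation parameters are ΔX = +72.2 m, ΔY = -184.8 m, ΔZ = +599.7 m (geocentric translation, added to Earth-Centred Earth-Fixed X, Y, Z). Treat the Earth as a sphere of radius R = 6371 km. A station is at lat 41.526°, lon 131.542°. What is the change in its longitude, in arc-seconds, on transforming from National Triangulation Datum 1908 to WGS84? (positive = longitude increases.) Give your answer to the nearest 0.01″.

sin φ = 0.662960, cos φ = 0.748655, sin λ = 0.748470, cos λ = -0.663169.
East component: ΔE = −sin λ·ΔX + cos λ·ΔY = −(0.748470)(72.2) + (-0.663169)(-184.8) = 68.51 m.
1° of latitude spans πR/180 = 111195 m; at latitude φ, 1° of longitude spans that × cos φ = 83246.6 m, so Δλ = 68.51 / 83246.6 × 3600 = 2.963″.

Δλ = 2.96″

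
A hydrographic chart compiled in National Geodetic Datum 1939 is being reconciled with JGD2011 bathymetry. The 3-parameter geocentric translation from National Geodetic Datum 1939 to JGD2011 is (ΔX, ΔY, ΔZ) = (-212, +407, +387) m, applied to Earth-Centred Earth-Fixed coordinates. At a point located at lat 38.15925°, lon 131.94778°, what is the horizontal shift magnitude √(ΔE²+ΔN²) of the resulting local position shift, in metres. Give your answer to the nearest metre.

118 m

The local east axis at (φ, λ) is (−sin λ, cos λ, 0), so ΔE = −sin(131.94778°)·(-212) + cos(131.94778°)·407 = -114.38 m.
The local north axis is (−sin φ cos λ, −sin φ sin λ, cos φ), giving ΔN = -87.557 − 187.028 + 304.297 = 29.71 m.
Horizontal magnitude = √(ΔE² + ΔN²) = √((-114.38)² + 29.71²) = 118.18 m.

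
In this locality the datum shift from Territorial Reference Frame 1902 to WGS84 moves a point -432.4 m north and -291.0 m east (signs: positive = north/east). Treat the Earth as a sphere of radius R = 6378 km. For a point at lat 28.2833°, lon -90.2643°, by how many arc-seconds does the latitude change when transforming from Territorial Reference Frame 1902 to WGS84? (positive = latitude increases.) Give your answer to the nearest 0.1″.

Δφ = -14.0″

On a sphere of radius R, 1 rad of latitude = R, so Δφ = ΔN / R = -432.4 / 6378000 = -6.7796e-05 rad = -13.984″.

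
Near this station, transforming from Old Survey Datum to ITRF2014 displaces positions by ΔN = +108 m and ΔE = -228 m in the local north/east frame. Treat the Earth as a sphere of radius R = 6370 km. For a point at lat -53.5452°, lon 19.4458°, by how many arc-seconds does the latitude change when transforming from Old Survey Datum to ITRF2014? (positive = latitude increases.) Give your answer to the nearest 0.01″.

Δφ = 3.50″

On a sphere of radius R, 1 rad of latitude = R, so Δφ = ΔN / R = 108.0 / 6370000 = 1.6954e-05 rad = 3.497″.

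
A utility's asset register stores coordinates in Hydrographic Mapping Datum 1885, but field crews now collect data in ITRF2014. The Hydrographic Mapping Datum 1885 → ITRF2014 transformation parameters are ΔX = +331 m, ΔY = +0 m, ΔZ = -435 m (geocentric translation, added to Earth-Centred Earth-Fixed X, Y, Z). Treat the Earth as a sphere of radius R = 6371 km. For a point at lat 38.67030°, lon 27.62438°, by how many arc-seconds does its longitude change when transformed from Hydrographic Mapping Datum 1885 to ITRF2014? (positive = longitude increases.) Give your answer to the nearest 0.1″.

sin φ = 0.624838, cos φ = 0.780754, sin λ = 0.463673, cos λ = 0.886006.
East component: ΔE = −sin λ·ΔX + cos λ·ΔY = −(0.463673)(331) + (0.886006)(0) = -153.48 m.
1° of latitude spans πR/180 = 111195 m; at latitude φ, 1° of longitude spans that × cos φ = 86815.9 m, so Δλ = -153.48 / 86815.9 × 3600 = -6.364″.

Δλ = -6.4″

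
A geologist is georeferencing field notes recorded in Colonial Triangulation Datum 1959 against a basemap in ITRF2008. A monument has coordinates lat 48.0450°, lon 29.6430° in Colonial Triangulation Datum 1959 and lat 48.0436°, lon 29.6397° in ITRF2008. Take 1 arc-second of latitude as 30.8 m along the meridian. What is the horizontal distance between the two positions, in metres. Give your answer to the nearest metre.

290 m

Δφ = 48.0436° − 48.0450° = -0.0014°; Δλ = 29.6397° − 29.6430° = -0.0033°.
1° of latitude = 3600 × 30.80 = 110880 m.
ΔN = Δφ × 110880 = -155.2 m; ΔE = Δλ × 110880 × cos(48.0450°) = -0.0033 × 110880 × 0.668547 = -244.6 m.
Distance = √(ΔE² + ΔN²) = √((-244.6)² + (-155.2)²) = 289.7 m.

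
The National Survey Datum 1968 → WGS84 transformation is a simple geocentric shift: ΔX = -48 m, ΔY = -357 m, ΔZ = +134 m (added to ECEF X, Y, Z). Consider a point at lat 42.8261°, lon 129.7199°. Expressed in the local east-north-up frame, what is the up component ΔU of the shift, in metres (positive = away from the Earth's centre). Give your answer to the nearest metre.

At φ = 42.8261°, λ = 129.7199°: sin φ = 0.679775, cos φ = 0.733420, sin λ = 0.769178, cos λ = -0.639035.
ΔU = cos φ cos λ·ΔX + cos φ sin λ·ΔY + sin φ·ΔZ = (0.733420)(-0.639035)(-48) + (0.733420)(0.769178)(-357) + (0.679775)(134) = -87.81 m.

ΔU = -88 m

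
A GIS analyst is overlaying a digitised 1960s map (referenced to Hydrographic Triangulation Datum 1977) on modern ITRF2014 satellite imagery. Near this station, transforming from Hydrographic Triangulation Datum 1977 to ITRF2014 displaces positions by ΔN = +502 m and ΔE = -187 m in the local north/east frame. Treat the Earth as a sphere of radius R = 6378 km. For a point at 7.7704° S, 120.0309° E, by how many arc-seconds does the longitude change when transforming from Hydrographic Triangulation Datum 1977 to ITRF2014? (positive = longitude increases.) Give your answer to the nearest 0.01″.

Δλ = -6.10″

At latitude -7.7704°, cos φ = 0.990818.
One radian of longitude at latitude φ spans R cos φ, so Δλ = ΔE / (R cos φ) = -187.0 / (6378000 × 0.990818) = -2.9591e-05 rad = -6.104″.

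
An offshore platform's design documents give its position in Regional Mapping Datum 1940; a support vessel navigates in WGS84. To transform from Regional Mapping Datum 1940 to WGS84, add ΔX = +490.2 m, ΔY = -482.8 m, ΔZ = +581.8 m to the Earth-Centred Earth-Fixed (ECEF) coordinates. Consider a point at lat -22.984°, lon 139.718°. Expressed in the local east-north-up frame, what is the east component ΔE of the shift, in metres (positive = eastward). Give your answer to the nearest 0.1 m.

The local east axis at (φ, λ) is (−sin λ, cos λ, 0), so ΔE = −sin(139.718°)·490.2 + cos(139.718°)·(-482.8) = 51.38 m.

ΔE = 51.4 m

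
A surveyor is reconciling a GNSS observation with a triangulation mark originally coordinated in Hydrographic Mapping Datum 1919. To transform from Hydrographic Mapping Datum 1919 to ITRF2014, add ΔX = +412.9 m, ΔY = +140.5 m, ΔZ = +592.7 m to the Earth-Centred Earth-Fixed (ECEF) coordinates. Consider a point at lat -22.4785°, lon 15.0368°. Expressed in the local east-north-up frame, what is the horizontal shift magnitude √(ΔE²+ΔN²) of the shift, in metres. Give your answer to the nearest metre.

The local east axis at (φ, λ) is (−sin λ, cos λ, 0), so ΔE = −sin(15.0368°)·412.9 + cos(15.0368°)·140.5 = 28.57 m.
The local north axis is (−sin φ cos λ, −sin φ sin λ, cos φ), giving ΔN = 152.461 + 13.937 + 547.668 = 714.07 m.
Horizontal magnitude = √(ΔE² + ΔN²) = √(28.57² + 714.07²) = 714.64 m.

715 m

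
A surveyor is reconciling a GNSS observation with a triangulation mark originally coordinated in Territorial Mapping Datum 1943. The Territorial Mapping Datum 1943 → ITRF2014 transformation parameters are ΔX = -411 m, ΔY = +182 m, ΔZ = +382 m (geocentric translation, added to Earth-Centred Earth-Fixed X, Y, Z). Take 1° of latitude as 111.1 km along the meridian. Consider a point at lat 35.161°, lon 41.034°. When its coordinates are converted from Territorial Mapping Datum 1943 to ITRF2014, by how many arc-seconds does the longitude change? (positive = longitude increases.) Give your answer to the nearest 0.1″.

sin φ = 0.575876, cos φ = 0.817537, sin λ = 0.656507, cos λ = 0.754320.
East component: ΔE = −sin λ·ΔX + cos λ·ΔY = −(0.656507)(-411) + (0.754320)(182) = 407.11 m.
1° of latitude spans 111100 m; at latitude φ, 1° of longitude spans that × cos φ = 90828.4 m, so Δλ = 407.11 / 90828.4 × 3600 = 16.136″.

Δλ = 16.1″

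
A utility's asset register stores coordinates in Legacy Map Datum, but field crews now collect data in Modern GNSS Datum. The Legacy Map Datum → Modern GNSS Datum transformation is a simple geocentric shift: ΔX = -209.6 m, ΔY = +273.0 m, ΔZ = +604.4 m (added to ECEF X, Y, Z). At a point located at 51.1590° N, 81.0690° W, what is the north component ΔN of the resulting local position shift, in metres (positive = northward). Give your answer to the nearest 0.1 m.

ΔN = 614.5 m

At φ = 51.1590°, λ = -81.0690°: sin φ = 0.778889, cos φ = 0.627161, sin λ = -0.987876, cos λ = 0.155245.
ΔN = −sin φ cos λ·ΔX − sin φ sin λ·ΔY + cos φ·ΔZ = −(0.778889)(0.155245)(-209.6) − (0.778889)(-0.987876)(273.0) + (0.627161)(604.4) = 614.46 m.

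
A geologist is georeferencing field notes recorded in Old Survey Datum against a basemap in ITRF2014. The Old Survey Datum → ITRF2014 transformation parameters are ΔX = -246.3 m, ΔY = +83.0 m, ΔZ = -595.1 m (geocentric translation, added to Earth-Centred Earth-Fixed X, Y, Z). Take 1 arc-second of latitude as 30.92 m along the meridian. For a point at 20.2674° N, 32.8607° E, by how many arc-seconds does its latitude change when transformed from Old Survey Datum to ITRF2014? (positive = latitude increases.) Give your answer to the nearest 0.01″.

Δφ = -16.24″

sin φ = 0.346402, cos φ = 0.938086, sin λ = 0.542598, cos λ = 0.839992.
North component: ΔN = −sin φ cos λ·ΔX − sin φ sin λ·ΔY + cos φ·ΔZ = −(0.346402)(0.839992)(-246.3) − (0.346402)(0.542598)(83.0) + (0.938086)(-595.1) = -502.19 m.
1° of latitude spans 3600 × 30.92 = 111312 m, so Δφ = -502.19 / 111312 × 3600 = -16.242″.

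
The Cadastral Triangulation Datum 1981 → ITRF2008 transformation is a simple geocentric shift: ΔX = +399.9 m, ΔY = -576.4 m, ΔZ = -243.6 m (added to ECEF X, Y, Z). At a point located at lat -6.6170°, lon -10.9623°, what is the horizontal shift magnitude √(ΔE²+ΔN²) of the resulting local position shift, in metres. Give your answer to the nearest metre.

523 m

At φ = -6.6170°, λ = -10.9623°: sin φ = -0.115232, cos φ = 0.993339, sin λ = -0.190163, cos λ = 0.981753.
ΔE = −sin λ·ΔX + cos λ·ΔY = −(-0.190163)·(399.9) + (0.981753)·(-576.4) = -489.84 m.
ΔN = −sin φ cos λ·ΔX − sin φ sin λ·ΔY + cos φ·ΔZ = −(-0.115232)(0.981753)(399.9) − (-0.115232)(-0.190163)(-576.4) + (0.993339)(-243.6) = -184.11 m.
Horizontal magnitude = √(ΔE² + ΔN²) = √((-489.84)² + (-184.11)²) = 523.29 m.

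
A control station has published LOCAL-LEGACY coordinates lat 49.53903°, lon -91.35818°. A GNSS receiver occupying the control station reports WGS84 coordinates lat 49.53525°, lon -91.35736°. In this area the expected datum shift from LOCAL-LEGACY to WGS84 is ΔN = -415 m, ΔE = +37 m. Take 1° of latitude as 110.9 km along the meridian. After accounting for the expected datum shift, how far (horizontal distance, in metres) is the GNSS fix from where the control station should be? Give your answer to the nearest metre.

Observed coordinate differences: Δφ = -0.00378°, Δλ = +0.00082°.
Converting to metres (1° lat = 110900 m, cos φ = 0.648930): observed ΔN = -419.2 m, observed ΔE = 59.0 m.
Subtracting the expected shift leaves a residual of -419.2 − (-415) = -4.2 m north and 59.0 − (37) = 22.0 m east.
Residual distance = √((-4.2)² + 22.0²) = 22.4 m.

22 m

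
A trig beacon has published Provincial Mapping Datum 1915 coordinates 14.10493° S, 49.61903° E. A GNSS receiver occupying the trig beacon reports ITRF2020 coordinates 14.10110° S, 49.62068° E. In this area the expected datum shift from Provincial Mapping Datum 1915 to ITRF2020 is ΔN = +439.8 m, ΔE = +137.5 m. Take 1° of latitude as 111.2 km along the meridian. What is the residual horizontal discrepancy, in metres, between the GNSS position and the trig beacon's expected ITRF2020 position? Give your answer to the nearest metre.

43 m

Observed coordinate differences: Δφ = +0.00383°, Δλ = +0.00165°.
Converting to metres (1° lat = 111200 m, cos φ = 0.969851): observed ΔN = 425.9 m, observed ΔE = 177.9 m.
Subtracting the expected shift leaves a residual of 425.9 − (439.8) = -13.9 m north and 177.9 − (137.5) = 40.4 m east.
Residual distance = √((-13.9)² + 40.4²) = 42.8 m.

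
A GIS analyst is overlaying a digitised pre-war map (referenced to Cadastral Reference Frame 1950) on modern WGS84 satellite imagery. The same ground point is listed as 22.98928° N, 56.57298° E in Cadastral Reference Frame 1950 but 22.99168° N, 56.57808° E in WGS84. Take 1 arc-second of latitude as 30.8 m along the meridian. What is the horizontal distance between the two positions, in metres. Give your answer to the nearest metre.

Δφ = 22.99168° − 22.98928° = +0.00240°; Δλ = 56.57808° − 56.57298° = +0.00510°.
1° of latitude = 3600 × 30.80 = 110880 m.
ΔN = Δφ × 110880 = 266.1 m; ΔE = Δλ × 110880 × cos(22.98928°) = +0.00510 × 110880 × 0.920578 = 520.6 m.
Distance = √(ΔE² + ΔN²) = √(520.6² + 266.1²) = 584.6 m.

585 m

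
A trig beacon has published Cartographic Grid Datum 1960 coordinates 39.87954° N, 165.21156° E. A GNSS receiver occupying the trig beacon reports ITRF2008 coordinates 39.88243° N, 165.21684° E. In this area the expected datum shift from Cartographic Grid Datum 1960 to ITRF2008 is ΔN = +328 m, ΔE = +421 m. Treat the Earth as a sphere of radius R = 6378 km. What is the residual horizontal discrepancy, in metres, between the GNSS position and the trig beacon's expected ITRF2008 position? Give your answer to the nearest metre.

Observed coordinate differences: Δφ = +0.00289°, Δλ = +0.00528°.
Converting to metres (1° lat = 111317 m, cos φ = 0.767394): observed ΔN = 321.7 m, observed ΔE = 451.0 m.
Subtracting the expected shift leaves a residual of 321.7 − (328) = -6.3 m north and 451.0 − (421) = 30.0 m east.
Residual distance = √((-6.3)² + 30.0²) = 30.7 m.

31 m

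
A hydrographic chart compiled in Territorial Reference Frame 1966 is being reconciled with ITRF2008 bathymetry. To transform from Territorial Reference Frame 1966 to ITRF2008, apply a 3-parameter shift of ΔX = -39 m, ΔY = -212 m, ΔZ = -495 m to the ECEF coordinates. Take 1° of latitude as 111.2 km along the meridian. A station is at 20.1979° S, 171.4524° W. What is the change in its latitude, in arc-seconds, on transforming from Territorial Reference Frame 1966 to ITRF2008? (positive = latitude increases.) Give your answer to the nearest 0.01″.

sin φ = -0.345264, cos φ = 0.938506, sin λ = -0.148631, cos λ = -0.988893.
North component: ΔN = −sin φ cos λ·ΔX − sin φ sin λ·ΔY + cos φ·ΔZ = −(-0.345264)(-0.988893)(-39) − (-0.345264)(-0.148631)(-212) + (0.938506)(-495) = -440.37 m.
1° of latitude spans 111200 m, so Δφ = -440.37 / 111200 × 3600 = -14.256″.

Δφ = -14.26″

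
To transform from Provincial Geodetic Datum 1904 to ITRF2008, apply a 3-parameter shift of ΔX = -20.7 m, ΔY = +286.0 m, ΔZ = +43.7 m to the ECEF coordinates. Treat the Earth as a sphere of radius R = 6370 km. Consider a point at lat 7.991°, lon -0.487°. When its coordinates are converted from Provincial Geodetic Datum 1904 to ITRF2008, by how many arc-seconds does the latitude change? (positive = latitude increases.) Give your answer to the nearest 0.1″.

sin φ = 0.139018, cos φ = 0.990290, sin λ = -0.008500, cos λ = 0.999964.
North component: ΔN = −sin φ cos λ·ΔX − sin φ sin λ·ΔY + cos φ·ΔZ = −(0.139018)(0.999964)(-20.7) − (0.139018)(-0.008500)(286.0) + (0.990290)(43.7) = 46.49 m.
1° of latitude spans πR/180 = 111177 m, so Δφ = 46.49 / 111177 × 3600 = 1.505″.

Δφ = 1.5″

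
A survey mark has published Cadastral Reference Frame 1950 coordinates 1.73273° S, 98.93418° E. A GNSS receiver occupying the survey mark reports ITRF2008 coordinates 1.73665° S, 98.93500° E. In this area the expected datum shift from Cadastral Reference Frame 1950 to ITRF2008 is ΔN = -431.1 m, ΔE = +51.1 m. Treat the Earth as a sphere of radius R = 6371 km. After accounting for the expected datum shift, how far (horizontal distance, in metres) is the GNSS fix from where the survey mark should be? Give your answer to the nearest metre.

Observed coordinate differences: Δφ = -0.00392°, Δλ = +0.00082°.
Converting to metres (1° lat = 111195 m, cos φ = 0.999543): observed ΔN = -435.9 m, observed ΔE = 91.1 m.
Subtracting the expected shift leaves a residual of -435.9 − (-431.1) = -4.8 m north and 91.1 − (51.1) = 40.0 m east.
Residual distance = √((-4.8)² + 40.0²) = 40.3 m.

40 m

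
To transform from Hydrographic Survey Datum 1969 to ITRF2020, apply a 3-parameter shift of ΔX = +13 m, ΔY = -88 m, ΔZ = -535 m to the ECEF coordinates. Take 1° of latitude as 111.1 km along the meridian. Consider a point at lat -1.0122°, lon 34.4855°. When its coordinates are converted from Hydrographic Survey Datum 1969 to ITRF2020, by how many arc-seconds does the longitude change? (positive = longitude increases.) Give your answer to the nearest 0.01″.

sin φ = -0.017665, cos φ = 0.999844, sin λ = 0.566198, cos λ = 0.824270.
East component: ΔE = −sin λ·ΔX + cos λ·ΔY = −(0.566198)(13) + (0.824270)(-88) = -79.90 m.
1° of latitude spans 111100 m; at latitude φ, 1° of longitude spans that × cos φ = 111082.7 m, so Δλ = -79.90 / 111082.7 × 3600 = -2.589″.

Δλ = -2.59″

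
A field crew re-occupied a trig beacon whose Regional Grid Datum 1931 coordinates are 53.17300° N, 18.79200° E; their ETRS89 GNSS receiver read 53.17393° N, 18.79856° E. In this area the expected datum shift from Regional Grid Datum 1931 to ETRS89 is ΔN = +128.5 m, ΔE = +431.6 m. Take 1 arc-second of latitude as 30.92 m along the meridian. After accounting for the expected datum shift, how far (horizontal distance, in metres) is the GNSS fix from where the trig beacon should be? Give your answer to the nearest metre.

26 m

Observed coordinate differences: Δφ = +0.00093°, Δλ = +0.00656°.
Converting to metres (1° lat = 111312 m, cos φ = 0.599401): observed ΔN = 103.5 m, observed ΔE = 437.7 m.
Subtracting the expected shift leaves a residual of 103.5 − (128.5) = -25.0 m north and 437.7 − (431.6) = 6.1 m east.
Residual distance = √((-25.0)² + 6.1²) = 25.7 m.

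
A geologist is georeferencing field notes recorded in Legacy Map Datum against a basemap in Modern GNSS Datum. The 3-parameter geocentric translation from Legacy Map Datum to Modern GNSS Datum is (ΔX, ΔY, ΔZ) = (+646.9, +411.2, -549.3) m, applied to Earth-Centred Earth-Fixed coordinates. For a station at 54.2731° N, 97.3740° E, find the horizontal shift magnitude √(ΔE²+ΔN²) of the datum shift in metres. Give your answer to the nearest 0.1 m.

907.5 m

At φ = 54.2731°, λ = 97.3740°: sin φ = 0.811809, cos φ = 0.583922, sin λ = 0.991730, cos λ = -0.128346.
ΔE = −sin λ·ΔX + cos λ·ΔY = −(0.991730)·(646.9) + (-0.128346)·(411.2) = -694.33 m.
ΔN = −sin φ cos λ·ΔX − sin φ sin λ·ΔY + cos φ·ΔZ = −(0.811809)(-0.128346)(646.9) − (0.811809)(0.991730)(411.2) + (0.583922)(-549.3) = -584.40 m.
Horizontal magnitude = √(ΔE² + ΔN²) = √((-694.33)² + (-584.40)²) = 907.53 m.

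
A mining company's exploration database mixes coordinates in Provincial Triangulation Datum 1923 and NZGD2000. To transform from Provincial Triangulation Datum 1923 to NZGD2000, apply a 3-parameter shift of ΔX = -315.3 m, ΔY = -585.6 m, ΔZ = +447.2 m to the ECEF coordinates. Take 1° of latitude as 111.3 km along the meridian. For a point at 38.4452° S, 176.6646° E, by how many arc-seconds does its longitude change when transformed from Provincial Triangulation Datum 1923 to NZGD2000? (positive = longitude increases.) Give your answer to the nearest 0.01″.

Δλ = 24.90″

sin φ = -0.621766, cos φ = 0.783203, sin λ = 0.058181, cos λ = -0.998306.
East component: ΔE = −sin λ·ΔX + cos λ·ΔY = −(0.058181)(-315.3) + (-0.998306)(-585.6) = 602.95 m.
1° of latitude spans 111300 m; at latitude φ, 1° of longitude spans that × cos φ = 87170.5 m, so Δλ = 602.95 / 87170.5 × 3600 = 24.901″.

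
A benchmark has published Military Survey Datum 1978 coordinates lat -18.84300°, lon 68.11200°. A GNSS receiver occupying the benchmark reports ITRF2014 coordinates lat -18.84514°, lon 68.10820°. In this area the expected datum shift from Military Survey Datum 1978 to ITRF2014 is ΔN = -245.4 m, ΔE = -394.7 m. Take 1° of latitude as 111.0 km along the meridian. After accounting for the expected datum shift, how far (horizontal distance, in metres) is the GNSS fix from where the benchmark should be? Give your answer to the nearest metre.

9 m

Observed coordinate differences: Δφ = -0.00214°, Δλ = -0.00380°.
Converting to metres (1° lat = 111000 m, cos φ = 0.946407): observed ΔN = -237.5 m, observed ΔE = -399.2 m.
Subtracting the expected shift leaves a residual of -237.5 − (-245.4) = 7.9 m north and -399.2 − (-394.7) = -4.5 m east.
Residual distance = √(7.9² + (-4.5)²) = 9.1 m.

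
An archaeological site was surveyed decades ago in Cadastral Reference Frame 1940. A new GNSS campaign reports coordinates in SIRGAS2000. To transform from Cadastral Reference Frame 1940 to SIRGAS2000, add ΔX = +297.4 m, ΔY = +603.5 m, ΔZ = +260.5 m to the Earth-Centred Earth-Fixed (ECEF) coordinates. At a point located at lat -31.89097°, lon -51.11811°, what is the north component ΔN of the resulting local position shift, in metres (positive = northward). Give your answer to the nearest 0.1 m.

ΔN = 71.6 m

The local north axis is (−sin φ cos λ, −sin φ sin λ, cos φ), giving ΔN = 98.625 − 248.192 + 221.179 = 71.61 m.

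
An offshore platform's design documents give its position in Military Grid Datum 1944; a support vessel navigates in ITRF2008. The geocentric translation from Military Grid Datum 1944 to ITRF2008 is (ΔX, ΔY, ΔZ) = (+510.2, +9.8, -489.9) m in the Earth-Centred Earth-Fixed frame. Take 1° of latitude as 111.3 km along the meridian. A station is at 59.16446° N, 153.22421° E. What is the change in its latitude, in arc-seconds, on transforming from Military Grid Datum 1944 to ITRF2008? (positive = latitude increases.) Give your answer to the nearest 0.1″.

Δφ = 4.4″

sin φ = 0.858642, cos φ = 0.512576, sin λ = 0.450500, cos λ = -0.892776.
North component: ΔN = −sin φ cos λ·ΔX − sin φ sin λ·ΔY + cos φ·ΔZ = −(0.858642)(-0.892776)(510.2) − (0.858642)(0.450500)(9.8) + (0.512576)(-489.9) = 136.21 m.
1° of latitude spans 111300 m, so Δφ = 136.21 / 111300 × 3600 = 4.406″.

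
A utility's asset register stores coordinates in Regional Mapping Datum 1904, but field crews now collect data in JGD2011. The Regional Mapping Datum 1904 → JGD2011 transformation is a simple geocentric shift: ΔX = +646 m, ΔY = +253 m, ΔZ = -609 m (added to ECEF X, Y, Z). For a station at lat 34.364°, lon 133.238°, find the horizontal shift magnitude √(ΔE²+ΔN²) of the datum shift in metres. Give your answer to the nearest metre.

736 m

At φ = 34.364°, λ = 133.238°: sin φ = 0.564448, cos φ = 0.825468, sin λ = 0.728514, cos λ = -0.685030.
ΔE = −sin λ·ΔX + cos λ·ΔY = −(0.728514)·(646) + (-0.685030)·(253) = -643.93 m.
ΔN = −sin φ cos λ·ΔX − sin φ sin λ·ΔY + cos φ·ΔZ = −(0.564448)(-0.685030)(646) − (0.564448)(0.728514)(253) + (0.825468)(-609) = -356.96 m.
Horizontal magnitude = √(ΔE² + ΔN²) = √((-643.93)² + (-356.96)²) = 736.25 m.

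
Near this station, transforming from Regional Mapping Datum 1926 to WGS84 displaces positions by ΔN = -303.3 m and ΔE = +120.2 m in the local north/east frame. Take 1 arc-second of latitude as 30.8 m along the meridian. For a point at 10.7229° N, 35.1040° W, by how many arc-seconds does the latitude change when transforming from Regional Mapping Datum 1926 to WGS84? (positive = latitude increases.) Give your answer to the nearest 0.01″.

1″ of latitude = 30.80 m, so Δφ = -303.3 / 30.80 = -9.847″.

Δφ = -9.85″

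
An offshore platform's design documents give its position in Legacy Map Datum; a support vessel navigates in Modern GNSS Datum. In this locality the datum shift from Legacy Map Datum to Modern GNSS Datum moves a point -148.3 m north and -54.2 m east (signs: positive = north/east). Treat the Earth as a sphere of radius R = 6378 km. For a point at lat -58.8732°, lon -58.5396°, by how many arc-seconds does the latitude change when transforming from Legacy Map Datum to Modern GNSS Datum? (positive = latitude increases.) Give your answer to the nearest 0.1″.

On a sphere of radius R, 1 rad of latitude = R, so Δφ = ΔN / R = -148.3 / 6378000 = -2.3252e-05 rad = -4.796″.

Δφ = -4.8″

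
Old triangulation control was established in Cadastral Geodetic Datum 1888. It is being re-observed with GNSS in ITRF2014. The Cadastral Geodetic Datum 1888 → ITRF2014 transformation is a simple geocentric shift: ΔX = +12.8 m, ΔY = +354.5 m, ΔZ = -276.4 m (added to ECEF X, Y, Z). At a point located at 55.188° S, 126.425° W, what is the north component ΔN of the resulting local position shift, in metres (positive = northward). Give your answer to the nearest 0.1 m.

The local north axis is (−sin φ cos λ, −sin φ sin λ, cos φ), giving ΔN = -6.240 − 234.193 − 157.793 = -398.23 m.

ΔN = -398.2 m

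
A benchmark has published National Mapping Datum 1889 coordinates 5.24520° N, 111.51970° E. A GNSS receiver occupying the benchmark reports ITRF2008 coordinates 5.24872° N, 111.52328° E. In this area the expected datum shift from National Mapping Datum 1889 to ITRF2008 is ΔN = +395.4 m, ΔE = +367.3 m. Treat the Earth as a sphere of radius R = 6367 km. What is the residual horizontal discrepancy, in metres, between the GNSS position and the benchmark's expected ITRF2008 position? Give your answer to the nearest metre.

Observed coordinate differences: Δφ = +0.00352°, Δλ = +0.00358°.
Converting to metres (1° lat = 111125 m, cos φ = 0.995813): observed ΔN = 391.2 m, observed ΔE = 396.2 m.
Subtracting the expected shift leaves a residual of 391.2 − (395.4) = -4.2 m north and 396.2 − (367.3) = 28.9 m east.
Residual distance = √((-4.2)² + 28.9²) = 29.2 m.

29 m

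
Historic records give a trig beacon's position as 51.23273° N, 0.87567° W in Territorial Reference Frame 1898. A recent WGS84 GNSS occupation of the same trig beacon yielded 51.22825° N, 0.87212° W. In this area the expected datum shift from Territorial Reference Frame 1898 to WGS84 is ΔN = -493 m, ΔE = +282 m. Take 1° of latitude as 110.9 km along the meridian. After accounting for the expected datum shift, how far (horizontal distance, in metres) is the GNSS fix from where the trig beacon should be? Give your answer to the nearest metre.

36 m

Observed coordinate differences: Δφ = -0.00448°, Δλ = +0.00355°.
Converting to metres (1° lat = 110900 m, cos φ = 0.626159): observed ΔN = -496.8 m, observed ΔE = 246.5 m.
Subtracting the expected shift leaves a residual of -496.8 − (-493) = -3.8 m north and 246.5 − (282) = -35.5 m east.
Residual distance = √((-3.8)² + (-35.5)²) = 35.7 m.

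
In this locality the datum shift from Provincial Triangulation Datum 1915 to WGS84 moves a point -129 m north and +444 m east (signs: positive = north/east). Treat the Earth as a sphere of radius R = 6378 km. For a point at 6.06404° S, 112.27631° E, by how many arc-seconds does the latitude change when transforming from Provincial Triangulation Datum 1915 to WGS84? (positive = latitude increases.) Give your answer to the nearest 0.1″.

On a sphere of radius R, 1 rad of latitude = R, so Δφ = ΔN / R = -129.0 / 6378000 = -2.0226e-05 rad = -4.172″.

Δφ = -4.2″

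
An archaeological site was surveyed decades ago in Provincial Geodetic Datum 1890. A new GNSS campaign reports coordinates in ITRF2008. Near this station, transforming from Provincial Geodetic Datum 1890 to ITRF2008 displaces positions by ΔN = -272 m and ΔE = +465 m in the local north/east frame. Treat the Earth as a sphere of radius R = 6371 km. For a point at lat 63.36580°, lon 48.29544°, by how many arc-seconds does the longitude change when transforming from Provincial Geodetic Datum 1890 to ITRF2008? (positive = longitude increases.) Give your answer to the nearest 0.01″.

Δλ = 33.58″

At latitude 63.36580°, cos φ = 0.448293.
One radian of longitude at latitude φ spans R cos φ, so Δλ = ΔE / (R cos φ) = 465.0 / (6371000 × 0.448293) = 1.6281e-04 rad = 33.582″.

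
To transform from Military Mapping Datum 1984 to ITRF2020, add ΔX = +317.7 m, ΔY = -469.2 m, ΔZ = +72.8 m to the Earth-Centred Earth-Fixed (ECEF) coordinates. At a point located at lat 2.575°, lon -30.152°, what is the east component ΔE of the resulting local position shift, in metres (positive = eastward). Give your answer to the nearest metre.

At φ = 2.575°, λ = -30.152°: sin φ = 0.044927, cos φ = 0.998990, sin λ = -0.502296, cos λ = 0.864696.
ΔE = −sin λ·ΔX + cos λ·ΔY = −(-0.502296)·(317.7) + (0.864696)·(-469.2) = -246.14 m.

ΔE = -246 m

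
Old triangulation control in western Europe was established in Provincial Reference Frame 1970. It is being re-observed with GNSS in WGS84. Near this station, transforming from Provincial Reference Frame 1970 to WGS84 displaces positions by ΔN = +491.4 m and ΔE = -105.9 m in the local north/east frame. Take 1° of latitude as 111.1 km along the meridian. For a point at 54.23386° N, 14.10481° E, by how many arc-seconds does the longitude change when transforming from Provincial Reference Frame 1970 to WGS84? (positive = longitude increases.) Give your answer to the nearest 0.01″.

At latitude 54.23386°, cos φ = 0.584478.
1° of longitude at this latitude = 111.1 × cos φ = 64.94 km, so Δλ = -105.9 / 64935.5 = -0.0016308° = -5.871″.

Δλ = -5.87″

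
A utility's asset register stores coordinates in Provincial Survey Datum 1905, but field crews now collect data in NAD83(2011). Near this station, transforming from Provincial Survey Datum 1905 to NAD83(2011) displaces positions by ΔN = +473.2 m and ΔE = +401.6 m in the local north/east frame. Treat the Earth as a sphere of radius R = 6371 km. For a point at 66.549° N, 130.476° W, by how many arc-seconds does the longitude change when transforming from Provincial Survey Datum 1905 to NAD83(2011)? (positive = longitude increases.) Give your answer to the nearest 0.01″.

Δλ = 32.67″

At latitude 66.549°, cos φ = 0.397965.
One radian of longitude at latitude φ spans R cos φ, so Δλ = ΔE / (R cos φ) = 401.6 / (6371000 × 0.397965) = 1.5840e-04 rad = 32.671″.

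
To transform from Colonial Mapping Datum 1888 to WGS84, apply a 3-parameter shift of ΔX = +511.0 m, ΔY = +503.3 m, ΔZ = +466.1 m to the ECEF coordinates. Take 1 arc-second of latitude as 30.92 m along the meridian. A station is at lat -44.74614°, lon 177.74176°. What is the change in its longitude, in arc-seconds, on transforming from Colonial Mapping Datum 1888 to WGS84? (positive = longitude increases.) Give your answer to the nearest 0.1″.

Δλ = -23.8″

sin φ = -0.703967, cos φ = 0.710233, sin λ = 0.039404, cos λ = -0.999223.
East component: ΔE = −sin λ·ΔX + cos λ·ΔY = −(0.039404)(511.0) + (-0.999223)(503.3) = -523.04 m.
1° of latitude spans 3600 × 30.92 = 111312 m; at latitude φ, 1° of longitude spans that × cos φ = 79057.4 m, so Δλ = -523.04 / 79057.4 × 3600 = -23.818″.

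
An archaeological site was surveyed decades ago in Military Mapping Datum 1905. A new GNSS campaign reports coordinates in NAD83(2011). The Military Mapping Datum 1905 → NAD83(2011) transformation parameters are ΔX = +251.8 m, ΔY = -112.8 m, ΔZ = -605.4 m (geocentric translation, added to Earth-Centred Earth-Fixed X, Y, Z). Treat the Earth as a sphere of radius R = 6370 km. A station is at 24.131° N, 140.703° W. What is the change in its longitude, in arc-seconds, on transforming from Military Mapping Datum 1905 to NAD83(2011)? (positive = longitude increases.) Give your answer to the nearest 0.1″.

Δλ = 8.8″

sin φ = 0.408824, cos φ = 0.912613, sin λ = -0.633340, cos λ = -0.773873.
East component: ΔE = −sin λ·ΔX + cos λ·ΔY = −(-0.633340)(251.8) + (-0.773873)(-112.8) = 246.77 m.
1° of latitude spans πR/180 = 111177 m; at latitude φ, 1° of longitude spans that × cos φ = 101462.0 m, so Δλ = 246.77 / 101462.0 × 3600 = 8.756″.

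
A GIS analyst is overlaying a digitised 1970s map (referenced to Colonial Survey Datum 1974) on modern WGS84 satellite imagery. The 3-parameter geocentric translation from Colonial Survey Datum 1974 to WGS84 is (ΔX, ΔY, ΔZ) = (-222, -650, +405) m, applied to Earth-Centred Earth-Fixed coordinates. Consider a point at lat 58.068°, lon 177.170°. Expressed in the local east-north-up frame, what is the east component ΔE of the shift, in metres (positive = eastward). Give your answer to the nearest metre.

At φ = 58.068°, λ = 177.170°: sin φ = 0.848676, cos φ = 0.528912, sin λ = 0.049373, cos λ = -0.998780.
ΔE = −sin λ·ΔX + cos λ·ΔY = −(0.049373)·(-222) + (-0.998780)·(-650) = 660.17 m.

ΔE = 660 m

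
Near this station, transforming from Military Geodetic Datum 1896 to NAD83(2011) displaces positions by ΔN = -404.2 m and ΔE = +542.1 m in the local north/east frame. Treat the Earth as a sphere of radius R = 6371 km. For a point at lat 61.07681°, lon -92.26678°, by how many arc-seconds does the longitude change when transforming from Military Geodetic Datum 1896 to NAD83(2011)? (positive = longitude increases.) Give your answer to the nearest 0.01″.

At latitude 61.07681°, cos φ = 0.483637.
One radian of longitude at latitude φ spans R cos φ, so Δλ = ΔE / (R cos φ) = 542.1 / (6371000 × 0.483637) = 1.7594e-04 rad = 36.289″.

Δλ = 36.29″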